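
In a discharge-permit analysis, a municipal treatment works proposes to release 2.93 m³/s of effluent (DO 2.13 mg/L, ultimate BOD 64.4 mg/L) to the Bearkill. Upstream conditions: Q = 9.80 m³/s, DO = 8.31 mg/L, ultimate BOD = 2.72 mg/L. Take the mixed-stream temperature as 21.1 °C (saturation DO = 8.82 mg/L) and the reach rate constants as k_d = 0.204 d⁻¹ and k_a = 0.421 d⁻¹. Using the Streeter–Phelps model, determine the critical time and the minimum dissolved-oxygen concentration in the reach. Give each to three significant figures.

t_c ≈ 2.74 d; minimum DO ≈ 4.13 mg/L

Mixed DO = (9.80×8.31 + 2.93×2.13)/(9.80+2.93) = 87.68/12.73 = 6.888 mg/L.
Mixed L₀ = (9.80×2.72 + 2.93×64.4)/(12.73) = 215.3/12.73 = 16.92 mg/L.
Initial deficit D₀ = C_s − DO₀ = 8.82 − 6.888 = 1.932 mg/L.
t_c = (1/0.2170) ln[(0.421/0.204)(1 − 1.932×0.2170/(0.204×16.92))] = 4.608 × ln(1.813) = 2.742 d.
D_c = (0.204/0.421) × 16.92 × e^(−0.204×2.742) = 0.4846 × 16.92 × 0.5716 = 4.685 mg/L.
Minimum DO = 8.82 − 4.685 = 4.135 mg/L.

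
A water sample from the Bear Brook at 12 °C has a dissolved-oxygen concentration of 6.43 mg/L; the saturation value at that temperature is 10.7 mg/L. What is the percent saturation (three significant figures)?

% saturation = C/C_s × 100 = 6.43/10.7 × 100 = 60.1 %.

60.1 % saturation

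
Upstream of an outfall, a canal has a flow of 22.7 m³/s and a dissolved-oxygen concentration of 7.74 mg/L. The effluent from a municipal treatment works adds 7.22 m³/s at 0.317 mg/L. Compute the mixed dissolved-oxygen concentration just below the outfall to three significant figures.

5.95 mg/L

Flow-weighted mixing: C = (Q_r C_r + Q_w C_w)/(Q_r + Q_w)
= (22.7×7.74 + 7.22×0.317)/(22.7 + 7.22) = 178.0/29.92 = 5.949 mg/L.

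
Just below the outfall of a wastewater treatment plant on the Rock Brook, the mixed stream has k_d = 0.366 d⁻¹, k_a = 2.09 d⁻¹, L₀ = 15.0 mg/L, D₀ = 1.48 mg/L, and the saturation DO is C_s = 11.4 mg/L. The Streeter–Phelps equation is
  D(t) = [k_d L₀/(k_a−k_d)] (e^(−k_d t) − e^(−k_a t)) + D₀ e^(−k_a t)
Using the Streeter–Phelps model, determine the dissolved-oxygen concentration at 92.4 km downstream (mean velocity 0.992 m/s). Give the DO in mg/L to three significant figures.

DO ≈ 9.43 mg/L

Travel time t = x/v = 92.4 km / (0.992 m/s) = 92400 m / 0.992 m/s = 93150 s = 1.078 d.
k_d L₀/(k_a−k_d) = 0.366×15.0/(2.09−0.366) = 5.490/1.724 = 3.184 mg/L.
e^(−k_d t) = e^(−0.366×1.078) = 0.6740; e^(−k_a t) = e^(−2.09×1.078) = 0.1051.
D = 3.184 × (0.6740 − 0.1051) + 1.48 × 0.1051 = 1.812 + 0.1555 = 1.967 mg/L.
DO = C_s − D = 11.4 − 1.967 = 9.433 mg/L.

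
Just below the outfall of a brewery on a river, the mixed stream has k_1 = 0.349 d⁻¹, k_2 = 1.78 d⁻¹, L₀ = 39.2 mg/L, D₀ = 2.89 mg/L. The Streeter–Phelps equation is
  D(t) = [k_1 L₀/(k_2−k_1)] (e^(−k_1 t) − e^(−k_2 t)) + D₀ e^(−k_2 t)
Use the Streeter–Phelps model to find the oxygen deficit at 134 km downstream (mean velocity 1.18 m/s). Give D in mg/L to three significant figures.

D ≈ 5.40 mg/L

Travel time t = x/v = 134 km / (1.18 m/s) = 134000 m / 1.18 m/s = 113600 s = 1.314 d.
k_1 L₀/(k_2−k_1) = 0.349×39.2/(1.78−0.349) = 13.68/1.431 = 9.560 mg/L.
e^(−k_1 t) = e^(−0.349×1.314) = 0.6321; e^(−k_2 t) = e^(−1.78×1.314) = 0.09637.
D = 9.560 × (0.6321 − 0.09637) + 2.89 × 0.09637 = 5.122 + 0.2785 = 5.400 mg/L.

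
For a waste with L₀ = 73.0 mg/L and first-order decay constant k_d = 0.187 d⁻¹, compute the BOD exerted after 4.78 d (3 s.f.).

y ≈ 43.1 mg/L

y_t = L₀(1 − e^(−k_d t)) = 73.0 × (1 − e^(−0.187×4.78))
= 73.0 × (1 − 0.4091) = 73.0 × 0.5909 = 43.14 mg/L.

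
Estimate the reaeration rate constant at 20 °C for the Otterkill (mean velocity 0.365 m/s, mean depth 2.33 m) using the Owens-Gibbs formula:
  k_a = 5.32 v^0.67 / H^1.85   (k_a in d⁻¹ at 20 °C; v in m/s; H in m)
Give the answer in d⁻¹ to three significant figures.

k_a = 5.32 × 0.365^0.67 / 2.33^1.85 = 5.32 × 0.5090 / 4.782 = 0.5663 d⁻¹.

k_a ≈ 0.566 d⁻¹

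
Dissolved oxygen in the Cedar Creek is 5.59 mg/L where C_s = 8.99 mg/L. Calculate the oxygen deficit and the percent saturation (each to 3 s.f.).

D = C_s − C = 8.99 − 5.59 = 3.40 mg/L.
% saturation = 5.59/8.99 × 100 = 62.2 %.

D ≈ 3.40 mg/L; 62.2 % saturation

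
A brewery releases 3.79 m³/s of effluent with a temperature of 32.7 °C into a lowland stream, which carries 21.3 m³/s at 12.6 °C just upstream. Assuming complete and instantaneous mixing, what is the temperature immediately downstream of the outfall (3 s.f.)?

15.6 °C

Flow-weighted mixing: C = (Q_r C_r + Q_w C_w)/(Q_r + Q_w)
= (21.3×12.6 + 3.79×32.7)/(21.3 + 3.79) = 392.3/25.09 = 15.64 °C.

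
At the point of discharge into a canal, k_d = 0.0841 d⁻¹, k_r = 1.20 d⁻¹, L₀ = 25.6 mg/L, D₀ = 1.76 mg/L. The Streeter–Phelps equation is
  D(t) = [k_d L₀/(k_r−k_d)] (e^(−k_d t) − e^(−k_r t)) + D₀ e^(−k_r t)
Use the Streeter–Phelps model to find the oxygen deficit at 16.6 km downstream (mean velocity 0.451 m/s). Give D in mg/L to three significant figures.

D ≈ 1.76 mg/L

Travel time t = x/v = 16.6 km / (0.451 m/s) = 16600 m / 0.451 m/s = 36810 s = 0.4260 d.
k_d L₀/(k_r−k_d) = 0.0841×25.6/(1.20−0.0841) = 2.153/1.116 = 1.929 mg/L.
e^(−k_d t) = e^(−0.0841×0.4260) = 0.9648; e^(−k_r t) = e^(−1.20×0.4260) = 0.5998.
D = 1.929 × (0.9648 − 0.5998) + 1.76 × 0.5998 = 0.7043 + 1.056 = 1.760 mg/L.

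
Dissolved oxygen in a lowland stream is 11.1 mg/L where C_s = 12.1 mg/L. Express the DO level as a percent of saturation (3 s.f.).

% saturation = C/C_s × 100 = 11.1/12.1 × 100 = 91.7 %.

91.7 % saturation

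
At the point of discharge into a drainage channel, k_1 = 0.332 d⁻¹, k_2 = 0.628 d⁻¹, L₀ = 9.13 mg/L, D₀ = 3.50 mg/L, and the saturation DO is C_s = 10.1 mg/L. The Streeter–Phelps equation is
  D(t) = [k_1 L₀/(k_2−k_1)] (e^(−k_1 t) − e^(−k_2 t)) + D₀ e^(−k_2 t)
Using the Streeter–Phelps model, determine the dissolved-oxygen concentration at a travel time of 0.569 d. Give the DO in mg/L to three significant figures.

DO ≈ 6.34 mg/L

k_1 L₀/(k_2−k_1) = 0.332×9.13/(0.628−0.332) = 3.031/0.2960 = 10.24 mg/L.
e^(−k_1 t) = e^(−0.332×0.5690) = 0.8279; e^(−k_2 t) = e^(−0.628×0.5690) = 0.6995.
D = 10.24 × (0.8279 − 0.6995) + 3.50 × 0.6995 = 1.314 + 2.448 = 3.762 mg/L.
DO = C_s − D = 10.1 − 3.762 = 6.338 mg/L.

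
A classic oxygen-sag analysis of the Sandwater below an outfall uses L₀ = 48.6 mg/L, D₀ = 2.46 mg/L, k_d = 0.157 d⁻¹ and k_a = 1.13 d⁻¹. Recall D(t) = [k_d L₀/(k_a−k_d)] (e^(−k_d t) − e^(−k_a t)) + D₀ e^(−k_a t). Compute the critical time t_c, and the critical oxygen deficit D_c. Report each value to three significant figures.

With k_a/k_d = 7.197 and 1 − D₀(k_a−k_d)/(k_d L₀) = 0.6863,
t_c = ln(7.197 × 0.6863) / (1.13 − 0.157) = ln(4.940) / 0.9730 = 1.597/0.9730 = 1.642 d.
L(t_c) = L₀ e^(−k_d t_c) = 48.6 × 0.7728 = 37.56 mg/L, and at the critical point k_a D_c = k_d L, so D_c = (0.157/1.13) × 37.56 = 5.218 mg/L.

t_c ≈ 1.64 d; D_c ≈ 5.22 mg/L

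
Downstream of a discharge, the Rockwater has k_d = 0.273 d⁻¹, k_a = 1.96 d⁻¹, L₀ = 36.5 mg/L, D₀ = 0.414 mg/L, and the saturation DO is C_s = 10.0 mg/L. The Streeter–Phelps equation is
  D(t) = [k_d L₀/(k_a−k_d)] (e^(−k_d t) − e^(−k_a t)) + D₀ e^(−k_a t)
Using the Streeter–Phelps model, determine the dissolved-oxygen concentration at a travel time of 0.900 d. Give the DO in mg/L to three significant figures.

k_d L₀/(k_a−k_d) = 0.273×36.5/(1.96−0.273) = 9.965/1.687 = 5.907 mg/L.
e^(−k_d t) = e^(−0.273×0.9000) = 0.7822; e^(−k_a t) = e^(−1.96×0.9000) = 0.1714.
D = 5.907 × (0.7822 − 0.1714) + 0.414 × 0.1714 = 3.608 + 0.07094 = 3.679 mg/L.
DO = C_s − D = 10.0 − 3.679 = 6.321 mg/L.

DO ≈ 6.32 mg/L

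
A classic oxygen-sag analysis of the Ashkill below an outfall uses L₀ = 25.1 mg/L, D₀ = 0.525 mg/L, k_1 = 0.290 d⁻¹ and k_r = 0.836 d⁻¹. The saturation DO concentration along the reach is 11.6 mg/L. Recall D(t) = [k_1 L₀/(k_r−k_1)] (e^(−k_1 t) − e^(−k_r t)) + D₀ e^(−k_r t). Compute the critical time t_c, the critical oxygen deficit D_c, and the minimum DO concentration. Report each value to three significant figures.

At the critical point dD/dt = 0, so k_1 L₀ e^(−k_1 t) = k_r D. Substituting D(t) from the Streeter–Phelps equation and solving for t gives
t_c = ln[(k_r/k_1)(1 − D₀(k_r−k_1)/(k_1 L₀))] / (k_r−k_1).
Here k_r−k_1 = 0.5460 d⁻¹ and 1 − D₀(k_r−k_1)/(k_1 L₀) = 1 − 0.525×0.5460/(0.290×25.1) = 0.9606, so
t_c = ln(2.883 × 0.9606) / 0.5460 = 1.019 / 0.5460 = 1.866 d.
L(t_c) = L₀ e^(−k_1 t_c) = 25.1 × 0.5822 = 14.61 mg/L, and at the critical point k_r D_c = k_1 L, so D_c = (0.290/0.836) × 14.61 = 5.069 mg/L.
Minimum DO = C_s − D_c = 11.6 − 5.069 = 6.531 mg/L.

t_c ≈ 1.87 d; D_c ≈ 5.07 mg/L; min DO ≈ 6.53 mg/L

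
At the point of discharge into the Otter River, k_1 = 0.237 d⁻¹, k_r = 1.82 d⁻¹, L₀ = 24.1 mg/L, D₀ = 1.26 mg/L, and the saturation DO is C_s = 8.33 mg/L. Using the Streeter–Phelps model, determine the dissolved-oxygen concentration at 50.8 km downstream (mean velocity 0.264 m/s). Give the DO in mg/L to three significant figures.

Travel time t = x/v = 50.8 km / (0.264 m/s) = 50800 m / 0.264 m/s = 192400 s = 2.227 d.
k_1 L₀/(k_r−k_1) = 0.237×24.1/(1.82−0.237) = 5.712/1.583 = 3.608 mg/L.
e^(−k_1 t) = e^(−0.237×2.227) = 0.5899; e^(−k_r t) = e^(−1.82×2.227) = 0.01736.
D = 3.608 × (0.5899 − 0.01736) + 1.26 × 0.01736 = 2.066 + 0.02188 = 2.088 mg/L.
DO = C_s − D = 8.33 − 2.088 = 6.242 mg/L.

DO ≈ 6.24 mg/L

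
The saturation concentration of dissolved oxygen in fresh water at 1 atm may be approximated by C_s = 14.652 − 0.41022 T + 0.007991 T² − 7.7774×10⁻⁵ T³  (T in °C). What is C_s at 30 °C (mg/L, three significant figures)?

C_s ≈ 7.44 mg/L

C_s = 14.652 − 0.41022×30 + 0.007991×30² − 7.7774×10⁻⁵×30³ = 7.437 mg/L.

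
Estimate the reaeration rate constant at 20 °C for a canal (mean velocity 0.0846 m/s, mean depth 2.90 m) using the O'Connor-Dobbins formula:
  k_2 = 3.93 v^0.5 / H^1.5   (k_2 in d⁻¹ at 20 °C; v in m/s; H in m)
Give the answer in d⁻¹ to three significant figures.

k_2 ≈ 0.231 d⁻¹

k_2 = 3.93 × 0.0846^0.5 / 2.90^1.5 = 3.93 × 0.2909 / 4.939 = 0.2315 d⁻¹.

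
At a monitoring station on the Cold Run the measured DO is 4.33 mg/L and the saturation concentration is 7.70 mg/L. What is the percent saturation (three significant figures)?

56.2 % saturation

% saturation = C/C_s × 100 = 4.33/7.70 × 100 = 56.2 %.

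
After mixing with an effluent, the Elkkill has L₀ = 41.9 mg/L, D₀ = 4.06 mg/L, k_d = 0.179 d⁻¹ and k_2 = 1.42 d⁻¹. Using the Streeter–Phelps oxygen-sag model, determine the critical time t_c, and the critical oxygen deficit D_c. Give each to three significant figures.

t_c ≈ 0.771 d; D_c ≈ 4.60 mg/L

At the critical point dD/dt = 0, so k_d L₀ e^(−k_d t) = k_2 D. Substituting D(t) from the Streeter–Phelps equation and solving for t gives
t_c = ln[(k_2/k_d)(1 − D₀(k_2−k_d)/(k_d L₀))] / (k_2−k_d).
Here k_2−k_d = 1.241 d⁻¹ and 1 − D₀(k_2−k_d)/(k_d L₀) = 1 − 4.06×1.241/(0.179×41.9) = 0.3282, so
t_c = ln(7.933 × 0.3282) / 1.241 = 0.9569 / 1.241 = 0.7711 d.
D_c = (k_d/k_2) L₀ e^(−k_d t_c) = (0.179/1.42) × 41.9 × e^(−0.179×0.7711) = 0.1261 × 41.9 × 0.8711 = 4.601 mg/L.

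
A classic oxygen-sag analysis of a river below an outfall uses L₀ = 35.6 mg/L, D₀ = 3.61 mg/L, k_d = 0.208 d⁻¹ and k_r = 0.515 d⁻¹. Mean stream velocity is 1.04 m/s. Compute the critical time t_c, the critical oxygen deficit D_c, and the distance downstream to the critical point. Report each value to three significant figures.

t_c ≈ 2.43 d; D_c ≈ 8.68 mg/L; x_c ≈ 218 km

With k_r/k_d = 2.476 and 1 − D₀(k_r−k_d)/(k_d L₀) = 0.8503,
t_c = ln(2.476 × 0.8503) / (0.515 − 0.208) = ln(2.105) / 0.3070 = 0.7445/0.3070 = 2.425 d.
L(t_c) = L₀ e^(−k_d t_c) = 35.6 × 0.6039 = 21.50 mg/L, and at the critical point k_r D_c = k_d L, so D_c = (0.208/0.515) × 21.50 = 8.682 mg/L.
x_c = v t_c = 1.04 m/s × 2.425 d × 86400 s/d = 217900 m ≈ 218 km.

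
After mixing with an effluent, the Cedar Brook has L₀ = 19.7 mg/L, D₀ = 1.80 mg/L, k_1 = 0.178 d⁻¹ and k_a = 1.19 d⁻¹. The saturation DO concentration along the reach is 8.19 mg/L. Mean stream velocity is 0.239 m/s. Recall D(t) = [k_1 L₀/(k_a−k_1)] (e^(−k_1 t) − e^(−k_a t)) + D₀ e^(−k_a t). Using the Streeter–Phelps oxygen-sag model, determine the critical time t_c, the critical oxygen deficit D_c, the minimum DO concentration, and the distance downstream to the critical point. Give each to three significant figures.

With k_a/k_1 = 6.685 and 1 − D₀(k_a−k_1)/(k_1 L₀) = 0.4805,
t_c = ln(6.685 × 0.4805) / (1.19 − 0.178) = ln(3.212) / 1.012 = 1.167/1.012 = 1.153 d.
L(t_c) = L₀ e^(−k_1 t_c) = 19.7 × 0.8144 = 16.04 mg/L, and at the critical point k_a D_c = k_1 L, so D_c = (0.178/1.19) × 16.04 = 2.400 mg/L.
Minimum DO = C_s − D_c = 8.19 − 2.400 = 5.790 mg/L.
x_c = v t_c = 0.239 m/s × 1.153 d × 86400 s/d = 23810 m ≈ 23.8 km.

t_c ≈ 1.15 d; D_c ≈ 2.40 mg/L; min DO ≈ 5.79 mg/L; x_c ≈ 23.8 km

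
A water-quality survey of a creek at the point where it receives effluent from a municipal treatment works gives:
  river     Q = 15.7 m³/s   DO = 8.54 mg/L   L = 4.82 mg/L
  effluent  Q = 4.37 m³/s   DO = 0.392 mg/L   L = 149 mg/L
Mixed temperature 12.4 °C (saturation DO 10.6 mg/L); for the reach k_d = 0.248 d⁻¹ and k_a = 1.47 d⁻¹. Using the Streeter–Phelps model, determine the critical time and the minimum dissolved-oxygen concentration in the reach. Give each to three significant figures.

t_c ≈ 0.853 d; minimum DO ≈ 5.66 mg/L

Mixed DO = (15.7×8.54 + 4.37×0.392)/(15.7+4.37) = 135.8/20.07 = 6.766 mg/L.
Mixed L₀ = (15.7×4.82 + 4.37×149)/(20.07) = 726.8/20.07 = 36.21 mg/L.
Initial deficit D₀ = C_s − DO₀ = 10.6 − 6.766 = 3.834 mg/L.
t_c = (1/1.222) ln[(1.47/0.248)(1 − 3.834×1.222/(0.248×36.21))] = 0.8183 × ln(2.835) = 0.8528 d.
D_c = (0.248/1.47) × 36.21 × e^(−0.248×0.8528) = 0.1687 × 36.21 × 0.8094 = 4.945 mg/L.
Minimum DO = 10.6 − 4.945 = 5.655 mg/L.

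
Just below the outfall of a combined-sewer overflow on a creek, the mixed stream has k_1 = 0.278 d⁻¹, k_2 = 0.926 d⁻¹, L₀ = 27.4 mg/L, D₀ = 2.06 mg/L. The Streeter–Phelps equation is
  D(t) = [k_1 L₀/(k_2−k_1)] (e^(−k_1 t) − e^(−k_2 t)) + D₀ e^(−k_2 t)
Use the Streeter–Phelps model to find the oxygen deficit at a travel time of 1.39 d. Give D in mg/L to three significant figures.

D ≈ 5.31 mg/L

k_1 L₀/(k_2−k_1) = 0.278×27.4/(0.926−0.278) = 7.617/0.6480 = 11.75 mg/L.
e^(−k_1 t) = e^(−0.278×1.390) = 0.6795; e^(−k_2 t) = e^(−0.926×1.390) = 0.2761.
D = 11.75 × (0.6795 − 0.2761) + 2.06 × 0.2761 = 4.742 + 0.5687 = 5.311 mg/L.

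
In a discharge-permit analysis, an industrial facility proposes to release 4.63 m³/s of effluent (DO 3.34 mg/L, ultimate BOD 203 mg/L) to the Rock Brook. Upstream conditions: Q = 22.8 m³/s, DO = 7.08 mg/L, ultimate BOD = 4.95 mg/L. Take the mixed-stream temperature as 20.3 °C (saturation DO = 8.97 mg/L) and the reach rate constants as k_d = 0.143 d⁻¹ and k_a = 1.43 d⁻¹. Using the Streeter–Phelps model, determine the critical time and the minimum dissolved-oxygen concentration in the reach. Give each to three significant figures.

t_c ≈ 1.09 d; minimum DO ≈ 5.69 mg/L

Mixed DO = (22.8×7.08 + 4.63×3.34)/(22.8+4.63) = 176.9/27.43 = 6.449 mg/L.
Mixed L₀ = (22.8×4.95 + 4.63×203)/(27.43) = 1053/27.43 = 38.38 mg/L.
Initial deficit D₀ = C_s − DO₀ = 8.97 − 6.449 = 2.521 mg/L.
t_c = (1/1.287) ln[(1.43/0.143)(1 − 2.521×1.287/(0.143×38.38))] = 0.7770 × ln(4.088) = 1.094 d.
D_c = (0.143/1.43) × 38.38 × e^(−0.143×1.094) = 0.1000 × 38.38 × 0.8552 = 3.282 mg/L.
Minimum DO = 8.97 − 3.282 = 5.688 mg/L.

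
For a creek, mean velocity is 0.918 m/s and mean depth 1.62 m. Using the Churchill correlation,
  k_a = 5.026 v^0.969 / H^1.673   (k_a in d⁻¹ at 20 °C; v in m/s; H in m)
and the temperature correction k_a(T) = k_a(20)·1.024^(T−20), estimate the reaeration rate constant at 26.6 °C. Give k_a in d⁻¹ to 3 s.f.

k_a(20) = 5.026 × 0.918^0.969 / 1.62^1.673 = 5.026 × 0.9204 / 2.241 = 2.064 d⁻¹.
k_a(26.6) = 2.064 × 1.024^(26.6−20) = 2.064 × 1.169 = 2.414 d⁻¹.

k_a ≈ 2.41 d⁻¹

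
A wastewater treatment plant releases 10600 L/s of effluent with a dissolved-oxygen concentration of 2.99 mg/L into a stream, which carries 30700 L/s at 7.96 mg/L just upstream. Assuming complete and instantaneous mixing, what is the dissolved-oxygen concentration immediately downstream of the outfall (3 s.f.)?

Flow-weighted mixing: C = (Q_r C_r + Q_w C_w)/(Q_r + Q_w)
= (30700×7.96 + 10600×2.99)/(30700 + 10600) = 276100/41300 = 6.684 mg/L.

6.68 mg/L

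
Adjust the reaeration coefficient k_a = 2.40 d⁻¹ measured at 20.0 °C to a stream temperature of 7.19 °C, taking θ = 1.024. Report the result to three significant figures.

k_a ≈ 1.77 d⁻¹

k_a(T₂) = k_a(T₁) · θ^(T₂−T₁) = 2.40 × 1.024^(7.19−20.0)
= 2.40 × 1.024^-12.8 = 2.40 × 0.7380 = 1.771 d⁻¹.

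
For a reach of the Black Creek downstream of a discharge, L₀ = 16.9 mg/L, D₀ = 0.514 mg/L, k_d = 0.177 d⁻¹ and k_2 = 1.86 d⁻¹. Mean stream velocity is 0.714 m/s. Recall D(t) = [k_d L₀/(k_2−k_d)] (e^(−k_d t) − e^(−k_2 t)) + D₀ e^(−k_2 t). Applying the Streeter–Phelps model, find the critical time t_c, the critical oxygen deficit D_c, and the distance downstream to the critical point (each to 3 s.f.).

t_c = [1/(k_2−k_d)] ln[(k_2/k_d)(1 − D₀(k_2−k_d)/(k_d L₀))]
= [1/(1.86−0.177)] ln[(1.86/0.177)(1 − 0.514×1.683/(0.177×16.9))]
= (1/1.683) ln[10.51 × 0.7108] = 0.5942 × ln(7.470) = 0.5942 × 2.011 = 1.195 d.
D_c = (k_d/k_2) L₀ e^(−k_d t_c) = (0.177/1.86) × 16.9 × e^(−0.177×1.195) = 0.09516 × 16.9 × 0.8094 = 1.302 mg/L.
x_c = v t_c = 0.714 m/s × 1.195 d × 86400 s/d = 73710 m ≈ 73.7 km.

t_c ≈ 1.19 d; D_c ≈ 1.30 mg/L; x_c ≈ 73.7 km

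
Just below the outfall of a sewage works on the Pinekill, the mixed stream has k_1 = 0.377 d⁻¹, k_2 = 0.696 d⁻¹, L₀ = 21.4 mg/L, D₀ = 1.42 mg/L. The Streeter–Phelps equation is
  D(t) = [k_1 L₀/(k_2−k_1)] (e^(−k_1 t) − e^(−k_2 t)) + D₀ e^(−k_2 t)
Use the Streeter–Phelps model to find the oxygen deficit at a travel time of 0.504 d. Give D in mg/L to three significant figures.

D ≈ 4.11 mg/L

k_1 L₀/(k_2−k_1) = 0.377×21.4/(0.696−0.377) = 8.068/0.3190 = 25.29 mg/L.
e^(−k_1 t) = e^(−0.377×0.5040) = 0.8270; e^(−k_2 t) = e^(−0.696×0.5040) = 0.7041.
D = 25.29 × (0.8270 − 0.7041) + 1.42 × 0.7041 = 3.106 + 0.9999 = 4.106 mg/L.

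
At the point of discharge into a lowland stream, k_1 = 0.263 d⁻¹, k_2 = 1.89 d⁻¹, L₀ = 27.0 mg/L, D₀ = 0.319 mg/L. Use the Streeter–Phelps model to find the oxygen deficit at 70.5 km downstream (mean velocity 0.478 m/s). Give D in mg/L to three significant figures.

D ≈ 2.63 mg/L

Travel time t = x/v = 70.5 km / (0.478 m/s) = 70500 m / 0.478 m/s = 147500 s = 1.707 d.
k_1 L₀/(k_2−k_1) = 0.263×27.0/(1.89−0.263) = 7.101/1.627 = 4.364 mg/L.
e^(−k_1 t) = e^(−0.263×1.707) = 0.6383; e^(−k_2 t) = e^(−1.89×1.707) = 0.03970.
D = 4.364 × (0.6383 − 0.03970) + 0.319 × 0.03970 = 2.613 + 0.01267 = 2.625 mg/L.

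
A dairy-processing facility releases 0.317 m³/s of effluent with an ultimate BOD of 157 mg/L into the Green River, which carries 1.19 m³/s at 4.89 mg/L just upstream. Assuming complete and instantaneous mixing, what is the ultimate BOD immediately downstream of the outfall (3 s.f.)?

Flow-weighted mixing: C = (Q_r C_r + Q_w C_w)/(Q_r + Q_w)
= (1.19×4.89 + 0.317×157)/(1.19 + 0.317) = 55.59/1.507 = 36.89 mg/L.

36.9 mg/L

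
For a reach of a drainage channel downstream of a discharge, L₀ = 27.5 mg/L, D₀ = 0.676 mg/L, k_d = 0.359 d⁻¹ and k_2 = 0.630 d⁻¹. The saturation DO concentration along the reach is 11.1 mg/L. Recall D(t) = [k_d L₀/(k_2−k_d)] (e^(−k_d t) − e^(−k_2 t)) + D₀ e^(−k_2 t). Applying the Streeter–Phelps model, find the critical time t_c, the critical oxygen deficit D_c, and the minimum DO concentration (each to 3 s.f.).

t_c ≈ 2.01 d; D_c ≈ 7.63 mg/L; min DO ≈ 3.47 mg/L

t_c = [1/(k_2−k_d)] ln[(k_2/k_d)(1 − D₀(k_2−k_d)/(k_d L₀))]
= [1/(0.630−0.359)] ln[(0.630/0.359)(1 − 0.676×0.2710/(0.359×27.5))]
= (1/0.2710) ln[1.755 × 0.9814] = 3.690 × ln(1.722) = 3.690 × 0.5437 = 2.006 d.
L(t_c) = L₀ e^(−k_d t_c) = 27.5 × 0.4867 = 13.38 mg/L, and at the critical point k_2 D_c = k_d L, so D_c = (0.359/0.630) × 13.38 = 7.626 mg/L.
Minimum DO = C_s − D_c = 11.1 − 7.626 = 3.474 mg/L.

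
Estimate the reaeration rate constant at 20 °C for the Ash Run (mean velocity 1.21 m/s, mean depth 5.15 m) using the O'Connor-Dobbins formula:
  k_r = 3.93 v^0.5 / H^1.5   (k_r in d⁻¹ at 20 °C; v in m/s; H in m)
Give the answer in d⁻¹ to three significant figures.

k_r ≈ 0.370 d⁻¹

k_r = 3.93 × 1.21^0.5 / 5.15^1.5 = 3.93 × 1.100 / 11.69 = 0.3699 d⁻¹.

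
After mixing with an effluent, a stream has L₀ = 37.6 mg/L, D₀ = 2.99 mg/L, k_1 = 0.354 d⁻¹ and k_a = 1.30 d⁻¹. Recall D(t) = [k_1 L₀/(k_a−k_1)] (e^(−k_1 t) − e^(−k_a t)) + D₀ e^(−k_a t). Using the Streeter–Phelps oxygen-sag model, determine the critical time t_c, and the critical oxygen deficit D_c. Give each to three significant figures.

t_c ≈ 1.12 d; D_c ≈ 6.88 mg/L

t_c = [1/(k_a−k_1)] ln[(k_a/k_1)(1 − D₀(k_a−k_1)/(k_1 L₀))]
= [1/(1.30−0.354)] ln[(1.30/0.354)(1 − 2.99×0.9460/(0.354×37.6))]
= (1/0.9460) ln[3.672 × 0.7875] = 1.057 × ln(2.892) = 1.057 × 1.062 = 1.123 d.
L(t_c) = L₀ e^(−k_1 t_c) = 37.6 × 0.6721 = 25.27 mg/L, and at the critical point k_a D_c = k_1 L, so D_c = (0.354/1.30) × 25.27 = 6.881 mg/L.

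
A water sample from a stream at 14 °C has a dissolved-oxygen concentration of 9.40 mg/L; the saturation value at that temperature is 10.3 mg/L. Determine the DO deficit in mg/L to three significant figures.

D ≈ 0.900 mg/L

D = C_s − C = 10.3 − 9.40 = 0.900 mg/L.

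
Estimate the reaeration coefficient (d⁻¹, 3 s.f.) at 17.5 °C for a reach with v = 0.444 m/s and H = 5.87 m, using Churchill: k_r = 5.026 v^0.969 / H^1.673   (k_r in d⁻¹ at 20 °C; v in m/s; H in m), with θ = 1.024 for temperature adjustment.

k_r(20) = 5.026 × 0.444^0.969 / 5.87^1.673 = 5.026 × 0.4553 / 19.32 = 0.1185 d⁻¹.
k_r(17.5) = 0.1185 × 1.024^(17.5−20) = 0.1185 × 0.9424 = 0.1116 d⁻¹.

k_r ≈ 0.112 d⁻¹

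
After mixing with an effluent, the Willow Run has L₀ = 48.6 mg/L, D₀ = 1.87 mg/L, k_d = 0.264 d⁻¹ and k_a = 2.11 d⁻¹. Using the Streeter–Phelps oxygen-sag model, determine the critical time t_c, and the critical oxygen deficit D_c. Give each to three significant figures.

t_c = [1/(k_a−k_d)] ln[(k_a/k_d)(1 − D₀(k_a−k_d)/(k_d L₀))]
= [1/(2.11−0.264)] ln[(2.11/0.264)(1 − 1.87×1.846/(0.264×48.6))]
= (1/1.846) ln[7.992 × 0.7309] = 0.5417 × ln(5.842) = 0.5417 × 1.765 = 0.9562 d.
L(t_c) = L₀ e^(−k_d t_c) = 48.6 × 0.7769 = 37.76 mg/L, and at the critical point k_a D_c = k_d L, so D_c = (0.264/2.11) × 37.76 = 4.724 mg/L.

t_c ≈ 0.956 d; D_c ≈ 4.72 mg/L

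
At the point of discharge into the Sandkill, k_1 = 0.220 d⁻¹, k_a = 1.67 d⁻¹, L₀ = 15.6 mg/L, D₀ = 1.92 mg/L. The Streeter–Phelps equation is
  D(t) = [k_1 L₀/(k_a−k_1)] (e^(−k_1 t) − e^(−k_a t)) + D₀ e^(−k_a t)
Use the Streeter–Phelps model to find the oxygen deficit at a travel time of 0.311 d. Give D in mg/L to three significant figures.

D ≈ 1.94 mg/L

k_1 L₀/(k_a−k_1) = 0.220×15.6/(1.67−0.220) = 3.432/1.450 = 2.367 mg/L.
e^(−k_1 t) = e^(−0.220×0.3110) = 0.9339; e^(−k_a t) = e^(−1.67×0.3110) = 0.5949.
D = 2.367 × (0.9339 − 0.5949) + 1.92 × 0.5949 = 0.8023 + 1.142 = 1.945 mg/L.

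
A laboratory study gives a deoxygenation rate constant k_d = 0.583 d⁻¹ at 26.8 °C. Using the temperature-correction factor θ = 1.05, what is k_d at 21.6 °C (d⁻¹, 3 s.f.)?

k_d ≈ 0.452 d⁻¹

k_d(T₂) = k_d(T₁) · θ^(T₂−T₁) = 0.583 × 1.05^(21.6−26.8)
= 0.583 × 1.05^-5.20 = 0.583 × 0.7759 = 0.4524 d⁻¹.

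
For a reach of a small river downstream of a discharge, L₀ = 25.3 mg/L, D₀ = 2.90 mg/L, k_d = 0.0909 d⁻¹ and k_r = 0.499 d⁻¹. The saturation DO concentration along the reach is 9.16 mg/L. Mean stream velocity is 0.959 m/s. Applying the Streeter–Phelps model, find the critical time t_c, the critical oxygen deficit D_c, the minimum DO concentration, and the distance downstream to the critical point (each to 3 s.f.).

With k_r/k_d = 5.490 and 1 − D₀(k_r−k_d)/(k_d L₀) = 0.4854,
t_c = ln(5.490 × 0.4854) / (0.499 − 0.0909) = ln(2.665) / 0.4081 = 0.9800/0.4081 = 2.401 d.
L(t_c) = L₀ e^(−k_d t_c) = 25.3 × 0.8039 = 20.34 mg/L, and at the critical point k_r D_c = k_d L, so D_c = (0.0909/0.499) × 20.34 = 3.705 mg/L.
Minimum DO = C_s − D_c = 9.16 − 3.705 = 5.455 mg/L.
x_c = v t_c = 0.959 m/s × 2.401 d × 86400 s/d = 199000 m ≈ 199 km.

t_c ≈ 2.40 d; D_c ≈ 3.70 mg/L; min DO ≈ 5.46 mg/L; x_c ≈ 199 km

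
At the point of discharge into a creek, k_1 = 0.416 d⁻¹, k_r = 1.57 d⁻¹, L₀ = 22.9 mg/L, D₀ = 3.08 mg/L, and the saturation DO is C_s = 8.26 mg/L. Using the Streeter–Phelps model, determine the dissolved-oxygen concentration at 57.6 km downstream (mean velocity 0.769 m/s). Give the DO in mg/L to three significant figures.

DO ≈ 3.83 mg/L

Travel time t = x/v = 57.6 km / (0.769 m/s) = 57600 m / 0.769 m/s = 74900 s = 0.8669 d.
k_1 L₀/(k_r−k_1) = 0.416×22.9/(1.57−0.416) = 9.526/1.154 = 8.255 mg/L.
e^(−k_1 t) = e^(−0.416×0.8669) = 0.6972; e^(−k_r t) = e^(−1.57×0.8669) = 0.2564.
D = 8.255 × (0.6972 − 0.2564) + 3.08 × 0.2564 = 3.639 + 0.7897 = 4.429 mg/L.
DO = C_s − D = 8.26 − 4.429 = 3.831 mg/L.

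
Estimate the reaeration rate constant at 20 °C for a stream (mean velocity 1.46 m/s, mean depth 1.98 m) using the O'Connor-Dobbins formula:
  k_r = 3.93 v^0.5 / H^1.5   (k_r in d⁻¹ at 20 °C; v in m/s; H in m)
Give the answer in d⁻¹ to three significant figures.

k_r = 3.93 × 1.46^0.5 / 1.98^1.5 = 3.93 × 1.208 / 2.786 = 1.704 d⁻¹.

k_r ≈ 1.70 d⁻¹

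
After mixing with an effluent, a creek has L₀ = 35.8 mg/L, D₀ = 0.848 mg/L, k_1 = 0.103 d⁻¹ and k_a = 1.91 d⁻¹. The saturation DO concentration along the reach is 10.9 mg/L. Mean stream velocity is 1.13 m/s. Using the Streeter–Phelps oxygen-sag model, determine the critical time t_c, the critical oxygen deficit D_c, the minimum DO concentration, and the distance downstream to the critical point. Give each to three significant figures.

t_c ≈ 1.32 d; D_c ≈ 1.69 mg/L; min DO ≈ 9.21 mg/L; x_c ≈ 129 km

t_c = [1/(k_a−k_1)] ln[(k_a/k_1)(1 − D₀(k_a−k_1)/(k_1 L₀))]
= [1/(1.91−0.103)] ln[(1.91/0.103)(1 − 0.848×1.807/(0.103×35.8))]
= (1/1.807) ln[18.54 × 0.5844] = 0.5534 × ln(10.84) = 0.5534 × 2.383 = 1.319 d.
L(t_c) = L₀ e^(−k_1 t_c) = 35.8 × 0.8730 = 31.25 mg/L, and at the critical point k_a D_c = k_1 L, so D_c = (0.103/1.91) × 31.25 = 1.685 mg/L.
Minimum DO = C_s − D_c = 10.9 − 1.685 = 9.215 mg/L.
x_c = v t_c = 1.13 m/s × 1.319 d × 86400 s/d = 128800 m ≈ 129 km.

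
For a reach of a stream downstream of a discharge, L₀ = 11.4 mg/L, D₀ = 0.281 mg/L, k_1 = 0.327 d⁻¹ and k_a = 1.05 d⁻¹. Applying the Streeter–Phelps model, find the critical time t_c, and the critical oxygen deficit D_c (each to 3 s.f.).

With k_a/k_1 = 3.211 and 1 − D₀(k_a−k_1)/(k_1 L₀) = 0.9455,
t_c = ln(3.211 × 0.9455) / (1.05 − 0.327) = ln(3.036) / 0.7230 = 1.111/0.7230 = 1.536 d.
D_c = (k_1/k_a) L₀ e^(−k_1 t_c) = (0.327/1.05) × 11.4 × e^(−0.327×1.536) = 0.3114 × 11.4 × 0.6051 = 2.148 mg/L.

t_c ≈ 1.54 d; D_c ≈ 2.15 mg/L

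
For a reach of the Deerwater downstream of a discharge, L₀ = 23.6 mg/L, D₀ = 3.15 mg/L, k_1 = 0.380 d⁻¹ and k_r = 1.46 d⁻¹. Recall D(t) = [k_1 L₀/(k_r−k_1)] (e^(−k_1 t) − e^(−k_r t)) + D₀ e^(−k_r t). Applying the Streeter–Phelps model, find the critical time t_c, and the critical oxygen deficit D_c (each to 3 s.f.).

With k_r/k_1 = 3.842 and 1 − D₀(k_r−k_1)/(k_1 L₀) = 0.6207,
t_c = ln(3.842 × 0.6207) / (1.46 − 0.380) = ln(2.385) / 1.080 = 0.8690/1.080 = 0.8047 d.
L(t_c) = L₀ e^(−k_1 t_c) = 23.6 × 0.7366 = 17.38 mg/L, and at the critical point k_r D_c = k_1 L, so D_c = (0.380/1.46) × 17.38 = 4.524 mg/L.

t_c ≈ 0.805 d; D_c ≈ 4.52 mg/L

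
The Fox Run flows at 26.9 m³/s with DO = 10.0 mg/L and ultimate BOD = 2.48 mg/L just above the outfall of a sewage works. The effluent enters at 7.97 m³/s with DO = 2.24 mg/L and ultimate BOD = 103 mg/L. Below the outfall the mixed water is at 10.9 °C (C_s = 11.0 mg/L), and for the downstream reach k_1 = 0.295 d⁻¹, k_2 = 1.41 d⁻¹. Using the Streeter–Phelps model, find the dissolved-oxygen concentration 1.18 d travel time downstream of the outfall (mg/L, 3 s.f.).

Mixed DO = (26.9×10.0 + 7.97×2.24)/(26.9+7.97) = 286.9/34.87 = 8.226 mg/L.
Mixed L₀ = (26.9×2.48 + 7.97×103)/(34.87) = 887.6/34.87 = 25.46 mg/L.
Initial deficit D₀ = C_s − DO₀ = 11.0 − 8.226 = 2.774 mg/L.
D(1.18) = [0.295×25.46/(1.41−0.295)](e^(−0.295×1.18) − e^(−1.41×1.18)) + 2.774 e^(−1.41×1.18)
= 6.735 × (0.7060 − 0.1894) + 2.774 × 0.1894 = 4.005 mg/L.
DO = 11.0 − 4.005 = 6.995 mg/L.

DO ≈ 7.00 mg/L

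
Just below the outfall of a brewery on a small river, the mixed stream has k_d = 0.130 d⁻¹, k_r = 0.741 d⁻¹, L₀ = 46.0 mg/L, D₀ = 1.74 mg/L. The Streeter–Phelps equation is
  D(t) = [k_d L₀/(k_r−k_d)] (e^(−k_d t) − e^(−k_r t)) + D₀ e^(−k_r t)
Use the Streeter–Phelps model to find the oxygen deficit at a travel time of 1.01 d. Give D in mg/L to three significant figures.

k_d L₀/(k_r−k_d) = 0.130×46.0/(0.741−0.130) = 5.980/0.6110 = 9.787 mg/L.
e^(−k_d t) = e^(−0.130×1.010) = 0.8770; e^(−k_r t) = e^(−0.741×1.010) = 0.4731.
D = 9.787 × (0.8770 − 0.4731) + 1.74 × 0.4731 = 3.952 + 0.8232 = 4.776 mg/L.

D ≈ 4.78 mg/L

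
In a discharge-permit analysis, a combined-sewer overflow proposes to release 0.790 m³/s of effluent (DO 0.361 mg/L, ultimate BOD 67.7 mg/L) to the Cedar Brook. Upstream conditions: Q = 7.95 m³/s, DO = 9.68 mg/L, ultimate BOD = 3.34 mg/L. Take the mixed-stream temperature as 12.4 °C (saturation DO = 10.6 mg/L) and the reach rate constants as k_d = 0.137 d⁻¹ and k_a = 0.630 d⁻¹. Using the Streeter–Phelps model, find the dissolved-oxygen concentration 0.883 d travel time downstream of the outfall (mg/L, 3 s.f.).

Mixed DO = (7.95×9.68 + 0.790×0.361)/(7.95+0.790) = 77.24/8.740 = 8.838 mg/L.
Mixed L₀ = (7.95×3.34 + 0.790×67.7)/(8.740) = 80.04/8.740 = 9.157 mg/L.
Initial deficit D₀ = C_s − DO₀ = 10.6 − 8.838 = 1.762 mg/L.
D(0.883) = [0.137×9.157/(0.630−0.137)](e^(−0.137×0.883) − e^(−0.630×0.883)) + 1.762 e^(−0.630×0.883)
= 2.545 × (0.8861 − 0.5733) + 1.762 × 0.5733 = 1.806 mg/L.
DO = 10.6 − 1.806 = 8.794 mg/L.

DO ≈ 8.79 mg/L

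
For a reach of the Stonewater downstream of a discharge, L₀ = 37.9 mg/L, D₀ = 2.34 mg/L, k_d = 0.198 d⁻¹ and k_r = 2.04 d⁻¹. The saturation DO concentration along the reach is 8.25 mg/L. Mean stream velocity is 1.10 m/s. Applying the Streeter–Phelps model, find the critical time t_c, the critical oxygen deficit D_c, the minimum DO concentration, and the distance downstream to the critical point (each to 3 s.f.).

At the critical point dD/dt = 0, so k_d L₀ e^(−k_d t) = k_r D. Substituting D(t) from the Streeter–Phelps equation and solving for t gives
t_c = ln[(k_r/k_d)(1 − D₀(k_r−k_d)/(k_d L₀))] / (k_r−k_d).
Here k_r−k_d = 1.842 d⁻¹ and 1 − D₀(k_r−k_d)/(k_d L₀) = 1 − 2.34×1.842/(0.198×37.9) = 0.4256, so
t_c = ln(10.30 × 0.4256) / 1.842 = 1.478 / 1.842 = 0.8025 d.
D_c = (k_d/k_r) L₀ e^(−k_d t_c) = (0.198/2.04) × 37.9 × e^(−0.198×0.8025) = 0.09706 × 37.9 × 0.8531 = 3.138 mg/L.
Minimum DO = C_s − D_c = 8.25 − 3.138 = 5.112 mg/L.
x_c = v t_c = 1.10 m/s × 0.8025 d × 86400 s/d = 76270 m ≈ 76.3 km.

t_c ≈ 0.803 d; D_c ≈ 3.14 mg/L; min DO ≈ 5.11 mg/L; x_c ≈ 76.3 km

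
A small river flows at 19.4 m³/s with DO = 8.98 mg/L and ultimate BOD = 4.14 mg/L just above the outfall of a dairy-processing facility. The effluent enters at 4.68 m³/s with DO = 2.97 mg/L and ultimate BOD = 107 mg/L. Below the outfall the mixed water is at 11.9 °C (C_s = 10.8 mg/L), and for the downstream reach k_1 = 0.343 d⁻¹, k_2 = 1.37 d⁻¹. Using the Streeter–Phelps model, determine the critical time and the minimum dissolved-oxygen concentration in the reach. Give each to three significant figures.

t_c ≈ 0.897 d; minimum DO ≈ 6.36 mg/L

Mixed DO = (19.4×8.98 + 4.68×2.97)/(19.4+4.68) = 188.1/24.08 = 7.812 mg/L.
Mixed L₀ = (19.4×4.14 + 4.68×107)/(24.08) = 581.1/24.08 = 24.13 mg/L.
Initial deficit D₀ = C_s − DO₀ = 10.8 − 7.812 = 2.988 mg/L.
t_c = (1/1.027) ln[(1.37/0.343)(1 − 2.988×1.027/(0.343×24.13))] = 0.9737 × ln(2.513) = 0.8974 d.
D_c = (0.343/1.37) × 24.13 × e^(−0.343×0.8974) = 0.2504 × 24.13 × 0.7351 = 4.441 mg/L.
Minimum DO = 10.8 − 4.441 = 6.359 mg/L.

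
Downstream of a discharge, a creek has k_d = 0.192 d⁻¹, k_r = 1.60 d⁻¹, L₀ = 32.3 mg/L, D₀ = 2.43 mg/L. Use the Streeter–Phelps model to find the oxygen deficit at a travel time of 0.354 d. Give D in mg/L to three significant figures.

k_d L₀/(k_r−k_d) = 0.192×32.3/(1.60−0.192) = 6.202/1.408 = 4.405 mg/L.
e^(−k_d t) = e^(−0.192×0.3540) = 0.9343; e^(−k_r t) = e^(−1.60×0.3540) = 0.5676.
D = 4.405 × (0.9343 − 0.5676) + 2.43 × 0.5676 = 1.615 + 1.379 = 2.994 mg/L.

D ≈ 2.99 mg/L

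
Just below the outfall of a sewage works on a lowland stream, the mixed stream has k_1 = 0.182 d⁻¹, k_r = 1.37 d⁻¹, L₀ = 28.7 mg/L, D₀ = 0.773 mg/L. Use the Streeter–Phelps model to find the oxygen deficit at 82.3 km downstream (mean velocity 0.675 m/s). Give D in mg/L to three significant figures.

Travel time t = x/v = 82.3 km / (0.675 m/s) = 82300 m / 0.675 m/s = 121900 s = 1.411 d.
k_1 L₀/(k_r−k_1) = 0.182×28.7/(1.37−0.182) = 5.223/1.188 = 4.397 mg/L.
e^(−k_1 t) = e^(−0.182×1.411) = 0.7735; e^(−k_r t) = e^(−1.37×1.411) = 0.1447.
D = 4.397 × (0.7735 − 0.1447) + 0.773 × 0.1447 = 2.765 + 0.1118 = 2.877 mg/L.

D ≈ 2.88 mg/L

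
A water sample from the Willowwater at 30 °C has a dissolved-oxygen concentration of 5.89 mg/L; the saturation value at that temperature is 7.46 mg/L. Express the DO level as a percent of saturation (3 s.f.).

% saturation = C/C_s × 100 = 5.89/7.46 × 100 = 79.0 %.

79.0 % saturation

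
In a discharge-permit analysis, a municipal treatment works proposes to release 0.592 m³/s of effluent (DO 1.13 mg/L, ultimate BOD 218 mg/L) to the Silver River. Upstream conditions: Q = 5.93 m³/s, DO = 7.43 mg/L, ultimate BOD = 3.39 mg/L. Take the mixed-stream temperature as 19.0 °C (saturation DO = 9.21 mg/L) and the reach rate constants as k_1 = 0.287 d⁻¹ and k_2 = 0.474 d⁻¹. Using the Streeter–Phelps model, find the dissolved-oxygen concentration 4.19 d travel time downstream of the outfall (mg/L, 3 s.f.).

Mixed DO = (5.93×7.43 + 0.592×1.13)/(5.93+0.592) = 44.73/6.522 = 6.858 mg/L.
Mixed L₀ = (5.93×3.39 + 0.592×218)/(6.522) = 149.2/6.522 = 22.87 mg/L.
Initial deficit D₀ = C_s − DO₀ = 9.21 − 6.858 = 2.352 mg/L.
D(4.19) = [0.287×22.87/(0.474−0.287)](e^(−0.287×4.19) − e^(−0.474×4.19)) + 2.352 e^(−0.474×4.19)
= 35.10 × (0.3004 − 0.1372) + 2.352 × 0.1372 = 6.051 mg/L.
DO = 9.21 − 6.051 = 3.159 mg/L.

DO ≈ 3.16 mg/L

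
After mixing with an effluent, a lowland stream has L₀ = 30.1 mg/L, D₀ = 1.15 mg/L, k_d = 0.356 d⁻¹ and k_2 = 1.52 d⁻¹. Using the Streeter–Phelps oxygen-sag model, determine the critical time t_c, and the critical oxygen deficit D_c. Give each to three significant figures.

At the critical point dD/dt = 0, so k_d L₀ e^(−k_d t) = k_2 D. Substituting D(t) from the Streeter–Phelps equation and solving for t gives
t_c = ln[(k_2/k_d)(1 − D₀(k_2−k_d)/(k_d L₀))] / (k_2−k_d).
Here k_2−k_d = 1.164 d⁻¹ and 1 − D₀(k_2−k_d)/(k_d L₀) = 1 − 1.15×1.164/(0.356×30.1) = 0.8751, so
t_c = ln(4.270 × 0.8751) / 1.164 = 1.318 / 1.164 = 1.132 d.
D_c = (k_d/k_2) L₀ e^(−k_d t_c) = (0.356/1.52) × 30.1 × e^(−0.356×1.132) = 0.2342 × 30.1 × 0.6682 = 4.711 mg/L.

t_c ≈ 1.13 d; D_c ≈ 4.71 mg/L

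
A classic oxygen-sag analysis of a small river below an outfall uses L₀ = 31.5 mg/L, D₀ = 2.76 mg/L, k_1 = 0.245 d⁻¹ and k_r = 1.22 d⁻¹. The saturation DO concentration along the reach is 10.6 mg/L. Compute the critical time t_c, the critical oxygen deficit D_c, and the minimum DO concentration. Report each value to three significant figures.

t_c = [1/(k_r−k_1)] ln[(k_r/k_1)(1 − D₀(k_r−k_1)/(k_1 L₀))]
= [1/(1.22−0.245)] ln[(1.22/0.245)(1 − 2.76×0.9750/(0.245×31.5))]
= (1/0.9750) ln[4.980 × 0.6513] = 1.026 × ln(3.243) = 1.026 × 1.177 = 1.207 d.
D_c = (k_1/k_r) L₀ e^(−k_1 t_c) = (0.245/1.22) × 31.5 × e^(−0.245×1.207) = 0.2008 × 31.5 × 0.7440 = 4.707 mg/L.
Minimum DO = C_s − D_c = 10.6 − 4.707 = 5.893 mg/L.

t_c ≈ 1.21 d; D_c ≈ 4.71 mg/L; min DO ≈ 5.89 mg/L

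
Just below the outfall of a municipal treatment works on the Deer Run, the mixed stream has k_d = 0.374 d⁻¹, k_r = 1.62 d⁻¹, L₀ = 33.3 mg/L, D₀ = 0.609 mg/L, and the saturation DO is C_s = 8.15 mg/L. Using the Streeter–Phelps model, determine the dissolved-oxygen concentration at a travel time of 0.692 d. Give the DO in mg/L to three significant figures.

DO ≈ 3.49 mg/L

k_d L₀/(k_r−k_d) = 0.374×33.3/(1.62−0.374) = 12.45/1.246 = 9.995 mg/L.
e^(−k_d t) = e^(−0.374×0.6920) = 0.7720; e^(−k_r t) = e^(−1.62×0.6920) = 0.3259.
D = 9.995 × (0.7720 − 0.3259) + 0.609 × 0.3259 = 4.458 + 0.1985 = 4.657 mg/L.
DO = C_s − D = 8.15 − 4.657 = 3.493 mg/L.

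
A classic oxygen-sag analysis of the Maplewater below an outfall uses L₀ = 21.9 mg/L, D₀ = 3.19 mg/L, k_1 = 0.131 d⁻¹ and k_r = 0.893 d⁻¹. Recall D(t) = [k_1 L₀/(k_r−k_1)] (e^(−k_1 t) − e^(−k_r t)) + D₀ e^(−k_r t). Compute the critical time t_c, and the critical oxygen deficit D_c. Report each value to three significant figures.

t_c ≈ 0.0528 d; D_c ≈ 3.19 mg/L

t_c = [1/(k_r−k_1)] ln[(k_r/k_1)(1 − D₀(k_r−k_1)/(k_1 L₀))]
= [1/(0.893−0.131)] ln[(0.893/0.131)(1 − 3.19×0.7620/(0.131×21.9))]
= (1/0.7620) ln[6.817 × 0.1527] = 1.312 × ln(1.041) = 1.312 × 0.04020 = 0.05275 d.
D_c = (k_1/k_r) L₀ e^(−k_1 t_c) = (0.131/0.893) × 21.9 × e^(−0.131×0.05275) = 0.1467 × 21.9 × 0.9931 = 3.191 mg/L.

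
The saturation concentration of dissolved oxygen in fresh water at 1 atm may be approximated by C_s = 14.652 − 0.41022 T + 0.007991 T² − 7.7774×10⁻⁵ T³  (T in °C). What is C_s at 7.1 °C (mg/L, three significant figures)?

C_s ≈ 12.1 mg/L

C_s = 14.652 − 0.41022×7.1 + 0.007991×7.1² − 7.7774×10⁻⁵×7.1³ = 12.11 mg/L.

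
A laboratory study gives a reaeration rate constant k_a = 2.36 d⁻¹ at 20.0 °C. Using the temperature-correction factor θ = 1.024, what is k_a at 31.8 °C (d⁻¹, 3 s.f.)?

k_a(T₂) = k_a(T₁) · θ^(T₂−T₁) = 2.36 × 1.024^(31.8−20.0)
= 2.36 × 1.024^11.8 = 2.36 × 1.323 = 3.122 d⁻¹.

k_a ≈ 3.12 d⁻¹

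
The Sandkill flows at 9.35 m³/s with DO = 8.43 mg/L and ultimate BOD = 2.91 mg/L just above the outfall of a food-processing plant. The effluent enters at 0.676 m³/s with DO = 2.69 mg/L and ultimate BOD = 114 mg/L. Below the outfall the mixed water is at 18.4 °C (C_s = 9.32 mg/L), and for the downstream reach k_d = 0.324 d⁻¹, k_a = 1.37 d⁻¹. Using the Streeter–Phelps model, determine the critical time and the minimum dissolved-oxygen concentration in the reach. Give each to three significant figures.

Mixed DO = (9.35×8.43 + 0.676×2.69)/(9.35+0.676) = 80.64/10.03 = 8.043 mg/L.
Mixed L₀ = (9.35×2.91 + 0.676×114)/(10.03) = 104.3/10.03 = 10.40 mg/L.
Initial deficit D₀ = C_s − DO₀ = 9.32 − 8.043 = 1.277 mg/L.
t_c = (1/1.046) ln[(1.37/0.324)(1 − 1.277×1.046/(0.324×10.40))] = 0.9560 × ln(2.552) = 0.8958 d.
D_c = (0.324/1.37) × 10.40 × e^(−0.324×0.8958) = 0.2365 × 10.40 × 0.7481 = 1.840 mg/L.
Minimum DO = 9.32 − 1.840 = 7.480 mg/L.

t_c ≈ 0.896 d; minimum DO ≈ 7.48 mg/L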